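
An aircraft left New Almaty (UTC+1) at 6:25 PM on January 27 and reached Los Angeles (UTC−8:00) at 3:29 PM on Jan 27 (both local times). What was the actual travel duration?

6 hours 4 minutes

Los Angeles is 9:00 behind New Almaty.
Clock-face elapsed time (ignoring zones) is −2 hours 56 minutes.
Actual elapsed = −2 hours 56 minutes + 9:00 = 6 hours 4 minutes.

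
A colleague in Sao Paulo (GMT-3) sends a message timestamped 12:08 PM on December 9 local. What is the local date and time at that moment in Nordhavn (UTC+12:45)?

3:53 AM on Dec 10

Nordhavn is 15:45 ahead of Sao Paulo.
Shift by the zone difference: 12:08 PM + 15:45 = 3:53 AM on Dec 10 in Nordhavn.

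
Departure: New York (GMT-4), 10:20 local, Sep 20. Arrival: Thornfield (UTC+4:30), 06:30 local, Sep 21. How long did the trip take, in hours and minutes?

Thornfield is 8:30 ahead of New York.
Clock-face elapsed time (ignoring zones) is 20 hours 10 minutes.
Actual elapsed = 20 hours 10 minutes − 8:30 = 11 hours 40 minutes.

11 hours 40 minutes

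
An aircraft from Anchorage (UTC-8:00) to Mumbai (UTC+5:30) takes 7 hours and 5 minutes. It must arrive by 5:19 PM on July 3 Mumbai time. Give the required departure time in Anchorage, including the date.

Target arrival in UTC: 5:19 PM − 5:30 = 11:49 AM on Jul 3.
Subtract 7 hours and 5 minutes → departure 4:44 AM UTC on Jul 3.
Anchorage is UTC−8:00: 4:44 AM − 8:00 = 8:44 PM on Jul 2.

8:44 PM on Jul 2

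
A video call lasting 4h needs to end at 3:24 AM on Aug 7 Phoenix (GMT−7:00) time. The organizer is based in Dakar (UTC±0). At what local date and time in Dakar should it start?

Target end time in UTC: 3:24 AM + 7:00 = 10:24 AM on Aug 7.
Subtract 4 hours → start 6:24 AM UTC on Aug 7.
Dakar is UTC+0, so start is 6:24 AM on Aug 7.

6:24 AM on Aug 7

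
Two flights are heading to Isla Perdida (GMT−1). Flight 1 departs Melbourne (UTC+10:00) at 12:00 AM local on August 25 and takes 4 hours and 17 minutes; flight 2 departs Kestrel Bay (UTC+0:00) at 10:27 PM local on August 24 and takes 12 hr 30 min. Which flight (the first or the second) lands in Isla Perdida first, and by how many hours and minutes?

the first, by 16 hours 40 minutes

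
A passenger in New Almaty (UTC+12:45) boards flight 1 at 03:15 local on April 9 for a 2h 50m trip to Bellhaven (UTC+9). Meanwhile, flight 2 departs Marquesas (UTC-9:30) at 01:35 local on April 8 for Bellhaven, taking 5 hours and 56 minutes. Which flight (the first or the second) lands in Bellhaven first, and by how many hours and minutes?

the second, by 19 minutes

Flight 1 in UTC: 03:15 − 12:45 = 14:30 on Apr 8.
+2 hours 50 minutes → arrive 17:20 UTC on Apr 8.
Flight 2 in UTC: 01:35 + 9:30 = 11:05 on Apr 8.
+5 hours 56 minutes → arrive 17:01 UTC on Apr 8.
Flight 2 lands earlier by 19 minutes.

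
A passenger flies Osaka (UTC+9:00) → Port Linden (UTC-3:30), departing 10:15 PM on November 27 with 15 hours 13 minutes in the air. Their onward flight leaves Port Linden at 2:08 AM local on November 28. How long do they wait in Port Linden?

1 hour 10 minutes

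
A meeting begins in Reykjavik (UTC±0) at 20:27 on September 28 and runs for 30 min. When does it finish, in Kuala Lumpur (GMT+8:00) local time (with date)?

04:57 on September 29

Reykjavik is at UTC+0, so start is already 20:27 UTC on Sep 28.
Add 30 minutes duration → 20:57 UTC.
Kuala Lumpur is UTC+8:00, so local end time = 20:57 + 8:00 = 04:57 on Sep 29.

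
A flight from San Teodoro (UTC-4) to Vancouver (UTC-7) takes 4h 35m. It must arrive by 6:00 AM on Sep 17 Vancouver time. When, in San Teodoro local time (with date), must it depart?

4:25 AM on Sep 17

Target arrival in UTC: 6:00 AM + 7:00 = 1:00 PM on Sep 17.
Subtract 4 hours 35 minutes → departure 8:25 AM UTC on Sep 17.
San Teodoro is UTC−4:00: 8:25 AM − 4:00 = 4:25 AM on Sep 17.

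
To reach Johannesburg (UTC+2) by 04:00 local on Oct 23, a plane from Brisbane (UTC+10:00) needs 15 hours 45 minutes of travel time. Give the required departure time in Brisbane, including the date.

20:15 on October 22

Target arrival in UTC: 04:00 − 2:00 = 02:00 on Oct 23.
Subtract 15 hours 45 minutes → departure 10:15 UTC on Oct 22.
Brisbane is UTC+10:00: 10:15 + 10:00 = 20:15 on Oct 22.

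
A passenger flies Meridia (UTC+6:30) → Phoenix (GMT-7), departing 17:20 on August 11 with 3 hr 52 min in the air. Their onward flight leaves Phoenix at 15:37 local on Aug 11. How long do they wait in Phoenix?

7 hours 55 minutes

Convert departure to UTC: 17:20 − 6:30 = 10:50 UTC on Aug 11.
Add 3 hours 52 minutes flight time → 14:42 UTC.
Phoenix is UTC−7:00, so local arrival = 14:42 − 7:00 = 07:42 on Aug 11.
Layover = 15:37 − 07:42 = 7 hours 55 minutes.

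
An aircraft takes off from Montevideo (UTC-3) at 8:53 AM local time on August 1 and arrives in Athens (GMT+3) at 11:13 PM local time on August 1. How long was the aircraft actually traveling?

Departure in UTC: 8:53 AM + 3:00 = 11:53 AM on Aug 1.
Arrival in UTC: 11:13 PM − 3:00 = 8:13 PM on Aug 1.
Elapsed = 8:13 PM − 11:53 AM = 8 hours 20 minutes.

8 hours 20 minutes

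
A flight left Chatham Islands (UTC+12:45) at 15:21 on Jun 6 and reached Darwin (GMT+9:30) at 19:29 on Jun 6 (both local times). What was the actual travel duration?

Departure in UTC: 15:21 − 12:45 = 02:36 on Jun 6.
Arrival in UTC: 19:29 − 9:30 = 09:59 on Jun 6.
Elapsed = 09:59 − 02:36 = 7 hours 23 minutes.

7 hours 23 minutes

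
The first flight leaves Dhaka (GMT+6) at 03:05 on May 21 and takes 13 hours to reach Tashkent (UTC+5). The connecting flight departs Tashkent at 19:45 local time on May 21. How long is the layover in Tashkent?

Convert departure to UTC: 03:05 − 6:00 = 21:05 UTC on May 20.
Add 13 hours flight time → 10:05 UTC (May 21).
Tashkent is UTC+5:00, so local arrival = 10:05 + 5:00 = 15:05 on May 21.
Layover = 19:45 − 15:05 = 4 hours 40 minutes.

4 hours 40 minutes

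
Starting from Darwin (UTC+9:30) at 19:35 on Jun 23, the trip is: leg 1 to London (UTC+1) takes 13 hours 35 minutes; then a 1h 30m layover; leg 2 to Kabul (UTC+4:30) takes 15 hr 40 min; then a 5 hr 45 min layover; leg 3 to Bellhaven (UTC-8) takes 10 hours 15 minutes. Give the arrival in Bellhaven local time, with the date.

Convert departure to UTC: 19:35 − 9:30 = 10:05 UTC on Jun 23.
Add 13 hours 35 minutes leg 1 → 23:40 UTC.
Add 1 hour and 30 minutes layover in London → 01:10 UTC (Jun 24).
Add 15 hours and 40 minutes leg 2 → 16:50 UTC.
Add 5 hours 45 minutes layover in Kabul → 22:35 UTC.
Add 10 hours 15 minutes leg 3 → 08:50 UTC (Jun 25).
Bellhaven is UTC−8:00, so local arrival = 08:50 − 8:00 = 00:50 on Jun 25.

00:50 on June 25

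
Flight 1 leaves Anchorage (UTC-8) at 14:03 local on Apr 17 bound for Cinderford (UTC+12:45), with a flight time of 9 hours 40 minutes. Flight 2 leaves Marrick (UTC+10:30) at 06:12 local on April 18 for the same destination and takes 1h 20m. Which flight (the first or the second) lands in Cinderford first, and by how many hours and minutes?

the second, by 10 hours 41 minutes

Flight 1 in UTC: 14:03 + 8:00 = 22:03 on Apr 17.
+9 hours 40 minutes → arrive 07:43 UTC on Apr 18.
Flight 2 in UTC: 06:12 − 10:30 = 19:42 on Apr 17.
+1 hour and 20 minutes → arrive 21:02 UTC on Apr 17.
Flight 2 lands earlier by 10 hours 41 minutes.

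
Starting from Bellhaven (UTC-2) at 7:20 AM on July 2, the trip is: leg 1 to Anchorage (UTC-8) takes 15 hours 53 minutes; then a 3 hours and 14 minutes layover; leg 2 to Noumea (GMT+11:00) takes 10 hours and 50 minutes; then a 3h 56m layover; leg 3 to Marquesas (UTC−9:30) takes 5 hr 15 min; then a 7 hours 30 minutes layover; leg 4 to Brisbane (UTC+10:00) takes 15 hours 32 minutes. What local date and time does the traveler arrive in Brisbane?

9:30 AM on Jul 5

Convert departure to UTC: 7:20 AM + 2:00 = 9:20 AM UTC on Jul 2.
Add 15 hours 53 minutes leg 1 → 1:13 AM UTC (Jul 3).
Add 3 hours and 14 minutes layover in Anchorage → 4:27 AM UTC.
Add 10 hours and 50 minutes leg 2 → 3:17 PM UTC.
Add 3 hours and 56 minutes layover in Noumea → 7:13 PM UTC.
Add 5 hours 15 minutes leg 3 → 12:28 AM UTC (Jul 4).
Add 7 hours 30 minutes layover in Marquesas → 7:58 AM UTC.
Add 15 hours 32 minutes leg 4 → 11:30 PM UTC.
Brisbane is UTC+10:00, so local arrival = 11:30 PM + 10:00 = 9:30 AM on Jul 5.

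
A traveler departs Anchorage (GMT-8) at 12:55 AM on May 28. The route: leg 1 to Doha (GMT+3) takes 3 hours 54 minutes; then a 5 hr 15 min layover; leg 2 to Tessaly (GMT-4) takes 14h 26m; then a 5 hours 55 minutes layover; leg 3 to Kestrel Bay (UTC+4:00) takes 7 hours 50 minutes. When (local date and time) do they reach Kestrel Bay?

2:15 AM on May 30

Convert departure to UTC: 12:55 AM + 8:00 = 8:55 AM UTC on May 28.
Add 3 hours 54 minutes leg 1 → 12:49 PM UTC.
Add 5 hours 15 minutes layover in Doha → 6:04 PM UTC.
Add 14 hours 26 minutes leg 2 → 8:30 AM UTC (May 29).
Add 5 hours 55 minutes layover in Tessaly → 2:25 PM UTC.
Add 7 hours and 50 minutes leg 3 → 10:15 PM UTC.
Kestrel Bay is UTC+4:00, so local arrival = 10:15 PM + 4:00 = 2:15 AM on May 30.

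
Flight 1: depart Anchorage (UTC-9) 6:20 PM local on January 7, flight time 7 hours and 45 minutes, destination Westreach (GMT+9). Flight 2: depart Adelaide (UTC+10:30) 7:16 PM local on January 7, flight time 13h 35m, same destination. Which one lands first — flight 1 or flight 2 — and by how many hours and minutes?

the second, by 12 hours 44 minutes

Flight 1 in UTC: 6:20 PM + 9:00 = 3:20 AM on Jan 8.
+7 hours 45 minutes → arrive 11:05 AM UTC on Jan 8.
Flight 2 in UTC: 7:16 PM − 10:30 = 8:46 AM on Jan 7.
+13 hours and 35 minutes → arrive 10:21 PM UTC on Jan 7.
Flight 2 lands earlier by 12 hours 44 minutes.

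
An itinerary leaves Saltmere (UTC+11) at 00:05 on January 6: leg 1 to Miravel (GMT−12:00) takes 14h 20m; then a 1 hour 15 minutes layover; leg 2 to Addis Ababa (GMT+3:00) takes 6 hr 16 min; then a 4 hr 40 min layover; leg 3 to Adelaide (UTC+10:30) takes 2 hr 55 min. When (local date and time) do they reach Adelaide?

Convert departure to UTC: 00:05 − 11:00 = 13:05 UTC on Jan 5.
Add 14 hours 20 minutes leg 1 → 03:25 UTC (Jan 6).
Add 1 hour 15 minutes layover in Miravel → 04:40 UTC.
Add 6 hours 16 minutes leg 2 → 10:56 UTC.
Add 4 hours 40 minutes layover in Addis Ababa → 15:36 UTC.
Add 2 hours 55 minutes leg 3 → 18:31 UTC.
Adelaide is UTC+10:30, so local arrival = 18:31 + 10:30 = 05:01 on Jan 7.

05:01 on Jan 7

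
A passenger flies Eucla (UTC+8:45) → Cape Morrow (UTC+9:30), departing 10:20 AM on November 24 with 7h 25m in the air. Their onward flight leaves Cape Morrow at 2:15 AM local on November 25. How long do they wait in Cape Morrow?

Convert departure to UTC: 10:20 AM − 8:45 = 1:35 AM UTC on Nov 24.
Add 7 hours and 25 minutes flight time → 9:00 AM UTC.
Cape Morrow is UTC+9:30, so local arrival = 9:00 AM + 9:30 = 6:30 PM on Nov 24.
Layover = 2:15 AM − 6:30 PM (+1 day) = 7 hours 45 minutes.

7 hours 45 minutes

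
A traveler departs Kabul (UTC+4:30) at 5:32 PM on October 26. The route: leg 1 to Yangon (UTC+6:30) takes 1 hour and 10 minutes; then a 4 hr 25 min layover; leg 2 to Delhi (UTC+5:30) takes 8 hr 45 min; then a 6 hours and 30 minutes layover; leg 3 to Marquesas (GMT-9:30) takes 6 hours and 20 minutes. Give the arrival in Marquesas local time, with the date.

Convert departure to UTC: 5:32 PM − 4:30 = 1:02 PM UTC on Oct 26.
Add 1 hour and 10 minutes leg 1 → 2:12 PM UTC.
Add 4 hours and 25 minutes layover in Yangon → 6:37 PM UTC.
Add 8 hours and 45 minutes leg 2 → 3:22 AM UTC (Oct 27).
Add 6 hours 30 minutes layover in Delhi → 9:52 AM UTC.
Add 6 hours and 20 minutes leg 3 → 4:12 PM UTC.
Marquesas is UTC−9:30, so local arrival = 4:12 PM − 9:30 = 6:42 AM on Oct 27.

6:42 AM on October 27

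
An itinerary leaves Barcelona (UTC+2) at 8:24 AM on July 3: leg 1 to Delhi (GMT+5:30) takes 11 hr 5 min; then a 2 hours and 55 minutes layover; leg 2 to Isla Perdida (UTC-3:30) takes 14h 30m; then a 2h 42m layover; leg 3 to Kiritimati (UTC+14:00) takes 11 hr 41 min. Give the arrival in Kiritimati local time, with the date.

3:17 PM on Jul 5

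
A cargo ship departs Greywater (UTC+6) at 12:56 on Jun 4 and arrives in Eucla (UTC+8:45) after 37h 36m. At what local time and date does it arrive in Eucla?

05:17 on Jun 6

Convert departure to UTC: 12:56 − 6:00 = 06:56 UTC on Jun 4.
Add 37 hours and 36 minutes travel time → 20:32 UTC (Jun 5).
Eucla is UTC+8:45, so local arrival = 20:32 + 8:45 = 05:17 on Jun 6.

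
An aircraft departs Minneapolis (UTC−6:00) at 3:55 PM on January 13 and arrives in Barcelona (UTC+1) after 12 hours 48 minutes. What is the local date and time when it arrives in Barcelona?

Barcelona is 7:00 ahead of Minneapolis.
After 12 hours 48 minutes it is 4:43 AM (Jan 14) in Minneapolis.
Shift by the zone difference: 4:43 AM + 7:00 = 11:43 AM on Jan 14 in Barcelona.

11:43 AM on Jan 14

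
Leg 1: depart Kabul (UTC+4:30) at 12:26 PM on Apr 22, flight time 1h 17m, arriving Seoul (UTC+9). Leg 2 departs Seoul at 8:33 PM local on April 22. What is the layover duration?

Convert departure to UTC: 12:26 PM − 4:30 = 7:56 AM UTC on Apr 22.
Add 1 hour 17 minutes flight time → 9:13 AM UTC.
Seoul is UTC+9:00, so local arrival = 9:13 AM + 9:00 = 6:13 PM on Apr 22.
Layover = 8:33 PM − 6:13 PM = 2 hours 20 minutes.

2 hours 20 minutes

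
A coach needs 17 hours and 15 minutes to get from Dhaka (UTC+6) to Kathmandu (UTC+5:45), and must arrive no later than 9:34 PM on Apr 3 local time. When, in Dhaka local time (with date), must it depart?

4:34 AM on April 3

Target arrival in UTC: 9:34 PM − 5:45 = 3:49 PM on Apr 3.
Subtract 17 hours 15 minutes → departure 10:34 PM UTC on Apr 2.
Dhaka is UTC+6:00: 10:34 PM + 6:00 = 4:34 AM on Apr 3.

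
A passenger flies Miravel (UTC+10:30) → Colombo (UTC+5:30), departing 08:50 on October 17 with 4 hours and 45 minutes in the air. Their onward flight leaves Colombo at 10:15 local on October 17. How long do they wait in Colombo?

1 hour 40 minutes

Convert departure to UTC: 08:50 − 10:30 = 22:20 UTC on Oct 16.
Add 4 hours 45 minutes flight time → 03:05 UTC (Oct 17).
Colombo is UTC+5:30, so local arrival = 03:05 + 5:30 = 08:35 on Oct 17.
Layover = 10:15 − 08:35 = 1 hour 40 minutes.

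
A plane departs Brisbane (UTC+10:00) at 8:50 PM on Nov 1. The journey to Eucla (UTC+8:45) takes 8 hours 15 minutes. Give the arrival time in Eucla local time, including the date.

Convert departure to UTC: 8:50 PM − 10:00 = 10:50 AM UTC on Nov 1.
Add 8 hours and 15 minutes travel time → 7:05 PM UTC.
Eucla is UTC+8:45, so local arrival = 7:05 PM + 8:45 = 3:50 AM on Nov 2.

3:50 AM on November 2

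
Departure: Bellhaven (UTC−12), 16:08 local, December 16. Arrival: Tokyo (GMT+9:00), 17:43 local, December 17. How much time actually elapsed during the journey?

Departure in UTC: 16:08 + 12:00 = 04:08 on Dec 17.
Arrival in UTC: 17:43 − 9:00 = 08:43 on Dec 17.
Elapsed = 08:43 − 04:08 = 4 hours 35 minutes.

4 hours 35 minutes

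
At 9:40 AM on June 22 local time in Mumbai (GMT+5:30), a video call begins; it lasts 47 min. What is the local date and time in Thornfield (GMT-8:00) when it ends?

8:57 PM on June 21

Convert start to UTC: 9:40 AM − 5:30 = 4:10 AM UTC on Jun 22.
Add 47 minutes duration → 4:57 AM UTC.
Thornfield is UTC−8:00, so local end time = 4:57 AM − 8:00 = 8:57 PM on Jun 21.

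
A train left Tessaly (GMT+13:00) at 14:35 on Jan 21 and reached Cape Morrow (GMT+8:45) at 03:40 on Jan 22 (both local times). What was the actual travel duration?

17 hours 20 minutes

Departure in UTC: 14:35 − 13:00 = 01:35 on Jan 21.
Arrival in UTC: 03:40 − 8:45 = 18:55 on Jan 21.
Elapsed = 18:55 − 01:35 = 17 hours 20 minutes.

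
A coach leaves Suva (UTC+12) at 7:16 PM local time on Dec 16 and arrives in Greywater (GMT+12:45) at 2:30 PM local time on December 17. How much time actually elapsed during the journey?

18 hours 29 minutes

Departure in UTC: 7:16 PM − 12:00 = 7:16 AM on Dec 16.
Arrival in UTC: 2:30 PM − 12:45 = 1:45 AM on Dec 17.
Elapsed = 1:45 AM − 7:16 AM (+1 day) = 18 hours 29 minutes.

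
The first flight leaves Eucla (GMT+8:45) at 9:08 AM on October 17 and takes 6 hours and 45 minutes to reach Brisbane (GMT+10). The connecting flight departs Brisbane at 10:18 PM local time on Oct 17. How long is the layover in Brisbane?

5 hours 10 minutes

Convert departure to UTC: 9:08 AM − 8:45 = 12:23 AM UTC on Oct 17.
Add 6 hours 45 minutes flight time → 7:08 AM UTC.
Brisbane is UTC+10:00, so local arrival = 7:08 AM + 10:00 = 5:08 PM on Oct 17.
Layover = 10:18 PM − 5:08 PM = 5 hours 10 minutes.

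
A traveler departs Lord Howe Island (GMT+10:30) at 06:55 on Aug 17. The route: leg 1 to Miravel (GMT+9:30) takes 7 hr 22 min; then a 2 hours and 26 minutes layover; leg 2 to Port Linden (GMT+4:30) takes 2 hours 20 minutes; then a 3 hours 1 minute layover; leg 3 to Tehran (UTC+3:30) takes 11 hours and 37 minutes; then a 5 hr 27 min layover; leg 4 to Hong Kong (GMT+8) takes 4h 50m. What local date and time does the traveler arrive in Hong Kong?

Convert departure to UTC: 06:55 − 10:30 = 20:25 UTC on Aug 16.
Add 7 hours 22 minutes leg 1 → 03:47 UTC (Aug 17).
Add 2 hours 26 minutes layover in Miravel → 06:13 UTC.
Add 2 hours 20 minutes leg 2 → 08:33 UTC.
Add 3 hours 1 minute layover in Port Linden → 11:34 UTC.
Add 11 hours 37 minutes leg 3 → 23:11 UTC.
Add 5 hours and 27 minutes layover in Tehran → 04:38 UTC (Aug 18).
Add 4 hours and 50 minutes leg 4 → 09:28 UTC.
Hong Kong is UTC+8:00, so local arrival = 09:28 + 8:00 = 17:28 on Aug 18.

17:28 on August 18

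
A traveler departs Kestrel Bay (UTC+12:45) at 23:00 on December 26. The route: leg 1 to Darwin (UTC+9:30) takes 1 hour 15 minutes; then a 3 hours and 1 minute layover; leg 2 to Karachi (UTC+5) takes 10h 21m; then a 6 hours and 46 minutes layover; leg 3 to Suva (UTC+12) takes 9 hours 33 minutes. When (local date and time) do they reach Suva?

Convert departure to UTC: 23:00 − 12:45 = 10:15 UTC on Dec 26.
Add 1 hour 15 minutes leg 1 → 11:30 UTC.
Add 3 hours and 1 minute layover in Darwin → 14:31 UTC.
Add 10 hours 21 minutes leg 2 → 00:52 UTC (Dec 27).
Add 6 hours 46 minutes layover in Karachi → 07:38 UTC.
Add 9 hours 33 minutes leg 3 → 17:11 UTC.
Suva is UTC+12:00, so local arrival = 17:11 + 12:00 = 05:11 on Dec 28.

05:11 on December 28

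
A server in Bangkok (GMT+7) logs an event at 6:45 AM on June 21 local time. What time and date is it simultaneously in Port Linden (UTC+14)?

Port Linden is 7:00 ahead of Bangkok.
Shift by the zone difference: 6:45 AM + 7:00 = 1:45 PM on Jun 21 in Port Linden.

1:45 PM on June 21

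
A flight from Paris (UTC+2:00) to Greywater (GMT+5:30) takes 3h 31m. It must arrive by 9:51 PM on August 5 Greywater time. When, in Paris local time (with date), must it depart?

2:50 PM on Aug 5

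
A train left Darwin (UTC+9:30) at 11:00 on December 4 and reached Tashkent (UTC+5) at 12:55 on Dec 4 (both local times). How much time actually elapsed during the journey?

Departure in UTC: 11:00 − 9:30 = 01:30 on Dec 4.
Arrival in UTC: 12:55 − 5:00 = 07:55 on Dec 4.
Elapsed = 07:55 − 01:30 = 6 hours 25 minutes.

6 hours 25 minutes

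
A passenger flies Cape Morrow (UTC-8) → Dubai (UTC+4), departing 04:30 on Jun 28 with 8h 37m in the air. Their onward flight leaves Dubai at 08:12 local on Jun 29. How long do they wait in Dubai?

7 hours 5 minutes

Convert departure to UTC: 04:30 + 8:00 = 12:30 UTC on Jun 28.
Add 8 hours and 37 minutes flight time → 21:07 UTC.
Dubai is UTC+4:00, so local arrival = 21:07 + 4:00 = 01:07 on Jun 29.
Layover = 08:12 − 01:07 = 7 hours 5 minutes.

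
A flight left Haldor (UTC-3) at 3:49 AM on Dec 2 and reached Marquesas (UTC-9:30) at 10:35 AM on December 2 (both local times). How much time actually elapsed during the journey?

Departure in UTC: 3:49 AM + 3:00 = 6:49 AM on Dec 2.
Arrival in UTC: 10:35 AM + 9:30 = 8:05 PM on Dec 2.
Elapsed = 8:05 PM − 6:49 AM = 13 hours 16 minutes.

13 hours 16 minutes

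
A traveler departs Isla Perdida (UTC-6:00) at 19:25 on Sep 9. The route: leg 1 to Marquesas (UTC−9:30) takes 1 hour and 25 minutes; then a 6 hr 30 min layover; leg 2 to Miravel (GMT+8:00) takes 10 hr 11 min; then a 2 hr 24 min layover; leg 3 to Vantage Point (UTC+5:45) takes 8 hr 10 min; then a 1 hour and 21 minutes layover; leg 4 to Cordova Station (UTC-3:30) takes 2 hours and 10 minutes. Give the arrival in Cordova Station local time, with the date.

Convert departure to UTC: 19:25 + 6:00 = 01:25 UTC on Sep 10.
Add 1 hour 25 minutes leg 1 → 02:50 UTC.
Add 6 hours and 30 minutes layover in Marquesas → 09:20 UTC.
Add 10 hours 11 minutes leg 2 → 19:31 UTC.
Add 2 hours and 24 minutes layover in Miravel → 21:55 UTC.
Add 8 hours 10 minutes leg 3 → 06:05 UTC (Sep 11).
Add 1 hour and 21 minutes layover in Vantage Point → 07:26 UTC.
Add 2 hours and 10 minutes leg 4 → 09:36 UTC.
Cordova Station is UTC−3:30, so local arrival = 09:36 − 3:30 = 06:06 on Sep 11.

06:06 on Sep 11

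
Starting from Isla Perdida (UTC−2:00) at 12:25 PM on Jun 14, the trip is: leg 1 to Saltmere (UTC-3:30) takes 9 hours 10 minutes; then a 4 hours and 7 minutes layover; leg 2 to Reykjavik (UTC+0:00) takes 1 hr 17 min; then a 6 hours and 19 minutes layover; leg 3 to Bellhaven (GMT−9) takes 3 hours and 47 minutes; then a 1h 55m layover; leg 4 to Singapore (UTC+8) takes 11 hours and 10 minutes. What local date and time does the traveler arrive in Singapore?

12:10 PM on June 16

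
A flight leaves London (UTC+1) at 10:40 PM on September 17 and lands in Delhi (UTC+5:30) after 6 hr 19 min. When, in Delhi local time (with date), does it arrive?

Delhi is 4:30 ahead of London.
After 6 hours 19 minutes it is 4:59 AM (Sep 18) in London.
Shift by the zone difference: 4:59 AM + 4:30 = 9:29 AM on Sep 18 in Delhi.

9:29 AM on September 18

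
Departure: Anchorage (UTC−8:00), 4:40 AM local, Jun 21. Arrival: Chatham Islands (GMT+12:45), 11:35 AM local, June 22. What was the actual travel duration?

10 hours 10 minutes

Departure in UTC: 4:40 AM + 8:00 = 12:40 PM on Jun 21.
Arrival in UTC: 11:35 AM − 12:45 = 10:50 PM on Jun 21.
Elapsed = 10:50 PM − 12:40 PM = 10 hours 10 minutes.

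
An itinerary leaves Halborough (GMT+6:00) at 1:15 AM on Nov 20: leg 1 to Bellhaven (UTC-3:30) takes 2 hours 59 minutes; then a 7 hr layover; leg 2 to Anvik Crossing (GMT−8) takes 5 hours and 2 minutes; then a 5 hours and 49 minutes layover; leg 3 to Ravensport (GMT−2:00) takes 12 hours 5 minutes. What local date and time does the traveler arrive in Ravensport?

Convert departure to UTC: 1:15 AM − 6:00 = 7:15 PM UTC on Nov 19.
Add 2 hours and 59 minutes leg 1 → 10:14 PM UTC.
Add 7 hours layover in Bellhaven → 5:14 AM UTC (Nov 20).
Add 5 hours and 2 minutes leg 2 → 10:16 AM UTC.
Add 5 hours 49 minutes layover in Anvik Crossing → 4:05 PM UTC.
Add 12 hours and 5 minutes leg 3 → 4:10 AM UTC (Nov 21).
Ravensport is UTC−2:00, so local arrival = 4:10 AM − 2:00 = 2:10 AM on Nov 21.

2:10 AM on November 21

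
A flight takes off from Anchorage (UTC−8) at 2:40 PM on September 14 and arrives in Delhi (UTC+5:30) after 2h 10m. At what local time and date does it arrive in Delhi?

6:20 AM on September 15

Delhi is 13:30 ahead of Anchorage.
After 2 hours 10 minutes it is 4:50 PM in Anchorage.
Shift by the zone difference: 4:50 PM + 13:30 = 6:20 AM on Sep 15 in Delhi.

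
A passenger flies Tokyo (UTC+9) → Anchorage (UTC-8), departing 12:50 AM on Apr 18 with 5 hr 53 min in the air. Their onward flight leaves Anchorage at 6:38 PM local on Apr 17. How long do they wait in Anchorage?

Convert departure to UTC: 12:50 AM − 9:00 = 3:50 PM UTC on Apr 17.
Add 5 hours and 53 minutes flight time → 9:43 PM UTC.
Anchorage is UTC−8:00, so local arrival = 9:43 PM − 8:00 = 1:43 PM on Apr 17.
Layover = 6:38 PM − 1:43 PM = 4 hours 55 minutes.

4 hours 55 minutes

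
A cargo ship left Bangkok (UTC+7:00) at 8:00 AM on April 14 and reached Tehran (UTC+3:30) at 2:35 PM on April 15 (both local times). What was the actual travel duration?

34 hours 5 minutes

Departure in UTC: 8:00 AM − 7:00 = 1:00 AM on Apr 14.
Arrival in UTC: 2:35 PM − 3:30 = 11:05 AM on Apr 15.
Elapsed = 11:05 AM − 1:00 AM (+1 day) = 34 hours 5 minutes.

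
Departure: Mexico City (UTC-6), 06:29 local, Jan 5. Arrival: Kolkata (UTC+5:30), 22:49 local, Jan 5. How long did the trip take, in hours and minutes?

4 hours 50 minutes

Departure in UTC: 06:29 + 6:00 = 12:29 on Jan 5.
Arrival in UTC: 22:49 − 5:30 = 17:19 on Jan 5.
Elapsed = 17:19 − 12:29 = 4 hours 50 minutes.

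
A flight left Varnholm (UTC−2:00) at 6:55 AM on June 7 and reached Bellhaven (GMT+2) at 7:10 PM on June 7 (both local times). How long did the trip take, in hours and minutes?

Bellhaven is 4:00 ahead of Varnholm.
Clock-face elapsed time (ignoring zones) is 12 hours 15 minutes.
Actual elapsed = 12 hours 15 minutes − 4:00 = 8 hours 15 minutes.

8 hours 15 minutes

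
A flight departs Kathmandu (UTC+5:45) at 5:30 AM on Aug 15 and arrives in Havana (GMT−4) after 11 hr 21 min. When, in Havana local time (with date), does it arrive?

7:06 AM on Aug 15

Convert departure to UTC: 5:30 AM − 5:45 = 11:45 PM UTC on Aug 14.
Add 11 hours 21 minutes travel time → 11:06 AM UTC (Aug 15).
Havana is UTC−4:00, so local arrival = 11:06 AM − 4:00 = 7:06 AM on Aug 15.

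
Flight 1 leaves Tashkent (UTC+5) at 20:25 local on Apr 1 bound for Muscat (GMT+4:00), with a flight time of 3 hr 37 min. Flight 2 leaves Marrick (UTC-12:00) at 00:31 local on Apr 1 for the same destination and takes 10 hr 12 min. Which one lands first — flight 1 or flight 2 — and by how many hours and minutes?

the first, by 3 hours 41 minutes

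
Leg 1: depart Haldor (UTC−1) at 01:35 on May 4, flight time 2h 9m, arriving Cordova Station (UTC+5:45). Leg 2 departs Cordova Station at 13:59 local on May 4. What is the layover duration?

3 hours 30 minutes

Convert departure to UTC: 01:35 + 1:00 = 02:35 UTC on May 4.
Add 2 hours 9 minutes flight time → 04:44 UTC.
Cordova Station is UTC+5:45, so local arrival = 04:44 + 5:45 = 10:29 on May 4.
Layover = 13:59 − 10:29 = 3 hours 30 minutes.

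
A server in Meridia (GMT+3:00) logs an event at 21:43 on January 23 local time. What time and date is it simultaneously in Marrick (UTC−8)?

10:43 on Jan 23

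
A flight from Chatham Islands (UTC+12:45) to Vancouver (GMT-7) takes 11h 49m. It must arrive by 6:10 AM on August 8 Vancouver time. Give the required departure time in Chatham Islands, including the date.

Target arrival in UTC: 6:10 AM + 7:00 = 1:10 PM on Aug 8.
Subtract 11 hours 49 minutes → departure 1:21 AM UTC on Aug 8.
Chatham Islands is UTC+12:45: 1:21 AM + 12:45 = 2:06 PM on Aug 8.

2:06 PM on Aug 8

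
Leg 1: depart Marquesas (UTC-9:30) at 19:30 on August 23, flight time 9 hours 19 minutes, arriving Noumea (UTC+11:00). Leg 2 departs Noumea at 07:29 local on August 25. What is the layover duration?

6 hours 10 minutes

Convert departure to UTC: 19:30 + 9:30 = 05:00 UTC on Aug 24.
Add 9 hours 19 minutes flight time → 14:19 UTC.
Noumea is UTC+11:00, so local arrival = 14:19 + 11:00 = 01:19 on Aug 25.
Layover = 07:29 − 01:19 = 6 hours 10 minutes.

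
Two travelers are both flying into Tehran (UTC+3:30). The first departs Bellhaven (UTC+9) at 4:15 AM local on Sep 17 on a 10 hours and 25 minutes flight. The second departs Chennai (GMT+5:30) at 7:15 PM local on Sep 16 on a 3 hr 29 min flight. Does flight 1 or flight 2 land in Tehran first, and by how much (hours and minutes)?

Flight 1 in UTC: 4:15 AM − 9:00 = 7:15 PM on Sep 16.
+10 hours and 25 minutes → arrive 5:40 AM UTC on Sep 17.
Flight 2 in UTC: 7:15 PM − 5:30 = 1:45 PM on Sep 16.
+3 hours and 29 minutes → arrive 5:14 PM UTC on Sep 16.
Flight 2 lands earlier by 12 hours 26 minutes.

the second, by 12 hours 26 minutes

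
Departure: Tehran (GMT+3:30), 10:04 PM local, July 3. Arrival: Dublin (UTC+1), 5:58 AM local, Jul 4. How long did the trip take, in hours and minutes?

Dublin is 2:30 behind Tehran.
Clock-face elapsed time (ignoring zones) is 7 hours 54 minutes.
Actual elapsed = 7 hours 54 minutes + 2:30 = 10 hours 24 minutes.

10 hours 24 minutes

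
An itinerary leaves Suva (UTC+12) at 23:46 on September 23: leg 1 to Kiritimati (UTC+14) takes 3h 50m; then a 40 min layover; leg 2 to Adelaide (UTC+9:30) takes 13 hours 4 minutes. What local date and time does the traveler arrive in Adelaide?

14:50 on September 24

Convert departure to UTC: 23:46 − 12:00 = 11:46 UTC on Sep 23.
Add 3 hours and 50 minutes leg 1 → 15:36 UTC.
Add 40 minutes layover in Kiritimati → 16:16 UTC.
Add 13 hours 4 minutes leg 2 → 05:20 UTC (Sep 24).
Adelaide is UTC+9:30, so local arrival = 05:20 + 9:30 = 14:50 on Sep 24.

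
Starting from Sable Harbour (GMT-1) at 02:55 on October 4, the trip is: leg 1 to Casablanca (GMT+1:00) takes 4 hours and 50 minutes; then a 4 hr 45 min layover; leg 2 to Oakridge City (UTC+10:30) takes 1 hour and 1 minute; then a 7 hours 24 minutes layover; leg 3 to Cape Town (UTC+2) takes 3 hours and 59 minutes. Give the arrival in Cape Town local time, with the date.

Convert departure to UTC: 02:55 + 1:00 = 03:55 UTC on Oct 4.
Add 4 hours 50 minutes leg 1 → 08:45 UTC.
Add 4 hours 45 minutes layover in Casablanca → 13:30 UTC.
Add 1 hour and 1 minute leg 2 → 14:31 UTC.
Add 7 hours 24 minutes layover in Oakridge City → 21:55 UTC.
Add 3 hours and 59 minutes leg 3 → 01:54 UTC (Oct 5).
Cape Town is UTC+2:00, so local arrival = 01:54 + 2:00 = 03:54 on Oct 5.

03:54 on October 5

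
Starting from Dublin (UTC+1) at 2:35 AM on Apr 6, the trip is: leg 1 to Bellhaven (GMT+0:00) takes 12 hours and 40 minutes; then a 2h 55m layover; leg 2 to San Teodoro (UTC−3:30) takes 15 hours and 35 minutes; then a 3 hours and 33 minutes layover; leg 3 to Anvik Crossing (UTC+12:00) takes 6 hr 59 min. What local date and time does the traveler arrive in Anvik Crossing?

7:17 AM on April 8

Convert departure to UTC: 2:35 AM − 1:00 = 1:35 AM UTC on Apr 6.
Add 12 hours 40 minutes leg 1 → 2:15 PM UTC.
Add 2 hours and 55 minutes layover in Bellhaven → 5:10 PM UTC.
Add 15 hours 35 minutes leg 2 → 8:45 AM UTC (Apr 7).
Add 3 hours 33 minutes layover in San Teodoro → 12:18 PM UTC.
Add 6 hours and 59 minutes leg 3 → 7:17 PM UTC.
Anvik Crossing is UTC+12:00, so local arrival = 7:17 PM + 12:00 = 7:17 AM on Apr 8.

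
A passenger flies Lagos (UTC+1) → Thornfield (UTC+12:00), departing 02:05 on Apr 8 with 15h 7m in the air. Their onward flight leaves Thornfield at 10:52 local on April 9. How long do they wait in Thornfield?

6 hours 40 minutes

Convert departure to UTC: 02:05 − 1:00 = 01:05 UTC on Apr 8.
Add 15 hours 7 minutes flight time → 16:12 UTC.
Thornfield is UTC+12:00, so local arrival = 16:12 + 12:00 = 04:12 on Apr 9.
Layover = 10:52 − 04:12 = 6 hours 40 minutes.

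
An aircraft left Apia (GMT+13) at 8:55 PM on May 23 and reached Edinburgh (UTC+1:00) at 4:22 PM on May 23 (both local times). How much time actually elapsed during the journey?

Departure in UTC: 8:55 PM − 13:00 = 7:55 AM on May 23.
Arrival in UTC: 4:22 PM − 1:00 = 3:22 PM on May 23.
Elapsed = 3:22 PM − 7:55 AM = 7 hours 27 minutes.

7 hours 27 minutes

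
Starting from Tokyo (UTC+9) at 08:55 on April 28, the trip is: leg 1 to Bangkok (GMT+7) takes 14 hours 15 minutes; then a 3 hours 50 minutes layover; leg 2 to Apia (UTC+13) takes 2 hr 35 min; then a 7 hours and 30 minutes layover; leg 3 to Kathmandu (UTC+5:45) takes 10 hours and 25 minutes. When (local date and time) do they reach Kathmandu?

20:15 on April 29

Convert departure to UTC: 08:55 − 9:00 = 23:55 UTC on Apr 27.
Add 14 hours 15 minutes leg 1 → 14:10 UTC (Apr 28).
Add 3 hours and 50 minutes layover in Bangkok → 18:00 UTC.
Add 2 hours and 35 minutes leg 2 → 20:35 UTC.
Add 7 hours 30 minutes layover in Apia → 04:05 UTC (Apr 29).
Add 10 hours and 25 minutes leg 3 → 14:30 UTC.
Kathmandu is UTC+5:45, so local arrival = 14:30 + 5:45 = 20:15 on Apr 29.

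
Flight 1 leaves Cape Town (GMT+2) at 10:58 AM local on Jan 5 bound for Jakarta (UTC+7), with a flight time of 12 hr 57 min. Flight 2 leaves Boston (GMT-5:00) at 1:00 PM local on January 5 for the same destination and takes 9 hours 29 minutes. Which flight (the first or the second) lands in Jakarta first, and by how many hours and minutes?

Flight 1 in UTC: 10:58 AM − 2:00 = 8:58 AM on Jan 5.
+12 hours and 57 minutes → arrive 9:55 PM UTC on Jan 5.
Flight 2 in UTC: 1:00 PM + 5:00 = 6:00 PM on Jan 5.
+9 hours 29 minutes → arrive 3:29 AM UTC on Jan 6.
Flight 1 lands earlier by 5 hours 34 minutes.

the first, by 5 hours 34 minutes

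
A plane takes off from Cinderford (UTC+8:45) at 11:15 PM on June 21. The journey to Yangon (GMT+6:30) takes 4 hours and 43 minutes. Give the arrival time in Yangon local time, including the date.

1:43 AM on Jun 22

Convert departure to UTC: 11:15 PM − 8:45 = 2:30 PM UTC on Jun 21.
Add 4 hours 43 minutes travel time → 7:13 PM UTC.
Yangon is UTC+6:30, so local arrival = 7:13 PM + 6:30 = 1:43 AM on Jun 22.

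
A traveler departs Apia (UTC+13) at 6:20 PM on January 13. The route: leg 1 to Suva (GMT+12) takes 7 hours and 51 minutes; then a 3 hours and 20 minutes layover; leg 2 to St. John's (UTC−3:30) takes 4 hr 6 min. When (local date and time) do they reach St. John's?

Convert departure to UTC: 6:20 PM − 13:00 = 5:20 AM UTC on Jan 13.
Add 7 hours and 51 minutes leg 1 → 1:11 PM UTC.
Add 3 hours and 20 minutes layover in Suva → 4:31 PM UTC.
Add 4 hours and 6 minutes leg 2 → 8:37 PM UTC.
St. John's is UTC−3:30, so local arrival = 8:37 PM − 3:30 = 5:07 PM on Jan 13.

5:07 PM on Jan 13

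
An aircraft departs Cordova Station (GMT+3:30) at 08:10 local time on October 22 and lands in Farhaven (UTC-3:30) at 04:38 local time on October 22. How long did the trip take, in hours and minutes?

Departure in UTC: 08:10 − 3:30 = 04:40 on Oct 22.
Arrival in UTC: 04:38 + 3:30 = 08:08 on Oct 22.
Elapsed = 08:08 − 04:40 = 3 hours 28 minutes.

3 hours 28 minutes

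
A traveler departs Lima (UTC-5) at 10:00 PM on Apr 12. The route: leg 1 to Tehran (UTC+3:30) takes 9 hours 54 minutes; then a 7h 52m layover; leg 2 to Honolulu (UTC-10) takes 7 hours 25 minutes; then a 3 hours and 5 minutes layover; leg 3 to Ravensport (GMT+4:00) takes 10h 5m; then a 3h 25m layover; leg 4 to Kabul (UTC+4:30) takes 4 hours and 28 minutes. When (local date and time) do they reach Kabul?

Convert departure to UTC: 10:00 PM + 5:00 = 3:00 AM UTC on Apr 13.
Add 9 hours 54 minutes leg 1 → 12:54 PM UTC.
Add 7 hours 52 minutes layover in Tehran → 8:46 PM UTC.
Add 7 hours and 25 minutes leg 2 → 4:11 AM UTC (Apr 14).
Add 3 hours and 5 minutes layover in Honolulu → 7:16 AM UTC.
Add 10 hours and 5 minutes leg 3 → 5:21 PM UTC.
Add 3 hours 25 minutes layover in Ravensport → 8:46 PM UTC.
Add 4 hours and 28 minutes leg 4 → 1:14 AM UTC (Apr 15).
Kabul is UTC+4:30, so local arrival = 1:14 AM + 4:30 = 5:44 AM on Apr 15.

5:44 AM on April 15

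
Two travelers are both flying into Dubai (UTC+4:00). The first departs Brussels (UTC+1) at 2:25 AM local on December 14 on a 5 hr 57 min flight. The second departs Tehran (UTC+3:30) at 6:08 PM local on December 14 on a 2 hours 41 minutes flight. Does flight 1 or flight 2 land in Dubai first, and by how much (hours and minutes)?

Flight 1 in UTC: 2:25 AM − 1:00 = 1:25 AM on Dec 14.
+5 hours and 57 minutes → arrive 7:22 AM UTC on Dec 14.
Flight 2 in UTC: 6:08 PM − 3:30 = 2:38 PM on Dec 14.
+2 hours 41 minutes → arrive 5:19 PM UTC on Dec 14.
Flight 1 lands earlier by 9 hours 57 minutes.

the first, by 9 hours 57 minutes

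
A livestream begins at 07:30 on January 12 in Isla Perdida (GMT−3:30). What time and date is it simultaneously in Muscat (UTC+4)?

Muscat is 7:30 ahead of Isla Perdida.
Shift by the zone difference: 07:30 + 7:30 = 15:00 on Jan 12 in Muscat.

15:00 on January 12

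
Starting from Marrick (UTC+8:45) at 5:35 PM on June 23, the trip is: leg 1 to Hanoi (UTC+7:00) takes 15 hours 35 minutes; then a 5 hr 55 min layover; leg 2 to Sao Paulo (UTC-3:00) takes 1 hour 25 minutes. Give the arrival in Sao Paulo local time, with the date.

4:45 AM on Jun 24

Convert departure to UTC: 5:35 PM − 8:45 = 8:50 AM UTC on Jun 23.
Add 15 hours 35 minutes leg 1 → 12:25 AM UTC (Jun 24).
Add 5 hours and 55 minutes layover in Hanoi → 6:20 AM UTC.
Add 1 hour 25 minutes leg 2 → 7:45 AM UTC.
Sao Paulo is UTC−3:00, so local arrival = 7:45 AM − 3:00 = 4:45 AM on Jun 24.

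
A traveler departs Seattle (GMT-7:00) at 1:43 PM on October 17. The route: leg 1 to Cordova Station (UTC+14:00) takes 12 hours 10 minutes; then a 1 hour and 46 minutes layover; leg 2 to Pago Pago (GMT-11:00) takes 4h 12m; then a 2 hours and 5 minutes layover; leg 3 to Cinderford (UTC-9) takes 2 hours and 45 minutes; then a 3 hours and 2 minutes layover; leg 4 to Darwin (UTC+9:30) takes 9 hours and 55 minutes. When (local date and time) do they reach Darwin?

Convert departure to UTC: 1:43 PM + 7:00 = 8:43 PM UTC on Oct 17.
Add 12 hours and 10 minutes leg 1 → 8:53 AM UTC (Oct 18).
Add 1 hour and 46 minutes layover in Cordova Station → 10:39 AM UTC.
Add 4 hours 12 minutes leg 2 → 2:51 PM UTC.
Add 2 hours 5 minutes layover in Pago Pago → 4:56 PM UTC.
Add 2 hours and 45 minutes leg 3 → 7:41 PM UTC.
Add 3 hours 2 minutes layover in Cinderford → 10:43 PM UTC.
Add 9 hours and 55 minutes leg 4 → 8:38 AM UTC (Oct 19).
Darwin is UTC+9:30, so local arrival = 8:38 AM + 9:30 = 6:08 PM on Oct 19.

6:08 PM on October 19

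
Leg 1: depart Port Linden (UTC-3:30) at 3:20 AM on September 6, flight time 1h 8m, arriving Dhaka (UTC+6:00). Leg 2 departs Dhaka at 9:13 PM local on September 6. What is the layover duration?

Convert departure to UTC: 3:20 AM + 3:30 = 6:50 AM UTC on Sep 6.
Add 1 hour 8 minutes flight time → 7:58 AM UTC.
Dhaka is UTC+6:00, so local arrival = 7:58 AM + 6:00 = 1:58 PM on Sep 6.
Layover = 9:13 PM − 1:58 PM = 7 hours 15 minutes.

7 hours 15 minutes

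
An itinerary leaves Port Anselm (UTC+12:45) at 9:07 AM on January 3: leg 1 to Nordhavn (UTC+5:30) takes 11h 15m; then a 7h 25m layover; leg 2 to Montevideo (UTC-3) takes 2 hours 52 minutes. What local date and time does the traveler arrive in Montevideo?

2:54 PM on January 3

Convert departure to UTC: 9:07 AM − 12:45 = 8:22 PM UTC on Jan 2.
Add 11 hours and 15 minutes leg 1 → 7:37 AM UTC (Jan 3).
Add 7 hours 25 minutes layover in Nordhavn → 3:02 PM UTC.
Add 2 hours 52 minutes leg 2 → 5:54 PM UTC.
Montevideo is UTC−3:00, so local arrival = 5:54 PM − 3:00 = 2:54 PM on Jan 3.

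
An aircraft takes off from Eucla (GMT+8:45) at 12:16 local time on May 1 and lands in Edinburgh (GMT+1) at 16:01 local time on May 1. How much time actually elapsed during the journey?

11 hours 30 minutes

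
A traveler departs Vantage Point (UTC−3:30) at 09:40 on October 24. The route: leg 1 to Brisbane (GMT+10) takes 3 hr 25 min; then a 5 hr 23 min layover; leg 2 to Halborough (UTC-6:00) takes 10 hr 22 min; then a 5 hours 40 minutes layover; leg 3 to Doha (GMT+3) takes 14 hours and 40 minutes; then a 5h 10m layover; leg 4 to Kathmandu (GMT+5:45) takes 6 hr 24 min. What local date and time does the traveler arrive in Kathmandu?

Convert departure to UTC: 09:40 + 3:30 = 13:10 UTC on Oct 24.
Add 3 hours and 25 minutes leg 1 → 16:35 UTC.
Add 5 hours 23 minutes layover in Brisbane → 21:58 UTC.
Add 10 hours 22 minutes leg 2 → 08:20 UTC (Oct 25).
Add 5 hours and 40 minutes layover in Halborough → 14:00 UTC.
Add 14 hours 40 minutes leg 3 → 04:40 UTC (Oct 26).
Add 5 hours and 10 minutes layover in Doha → 09:50 UTC.
Add 6 hours and 24 minutes leg 4 → 16:14 UTC.
Kathmandu is UTC+5:45, so local arrival = 16:14 + 5:45 = 21:59 on Oct 26.

21:59 on October 26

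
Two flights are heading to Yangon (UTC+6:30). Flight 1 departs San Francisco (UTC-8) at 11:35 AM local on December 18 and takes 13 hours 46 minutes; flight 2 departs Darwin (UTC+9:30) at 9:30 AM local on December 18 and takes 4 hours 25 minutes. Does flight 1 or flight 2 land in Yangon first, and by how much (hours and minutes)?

Flight 1 in UTC: 11:35 AM + 8:00 = 7:35 PM on Dec 18.
+13 hours and 46 minutes → arrive 9:21 AM UTC on Dec 19.
Flight 2 in UTC: 9:30 AM − 9:30 = 12:00 AM on Dec 18.
+4 hours 25 minutes → arrive 4:25 AM UTC on Dec 18.
Flight 2 lands earlier by 28 hours 56 minutes.

the second, by 28 hours 56 minutes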